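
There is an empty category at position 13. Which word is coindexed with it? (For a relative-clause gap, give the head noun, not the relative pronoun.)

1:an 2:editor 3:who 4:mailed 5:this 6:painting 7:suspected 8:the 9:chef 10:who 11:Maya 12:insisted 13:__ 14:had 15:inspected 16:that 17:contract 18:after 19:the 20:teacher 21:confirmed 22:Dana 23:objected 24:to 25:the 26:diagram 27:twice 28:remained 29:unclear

The gap at 13 is the subject of "inspected", inside a relative clause.
The relative pronoun is "who" (word 10); it is bound by the head noun immediately before it.
Its filler is the head noun "chef", at word 9.

9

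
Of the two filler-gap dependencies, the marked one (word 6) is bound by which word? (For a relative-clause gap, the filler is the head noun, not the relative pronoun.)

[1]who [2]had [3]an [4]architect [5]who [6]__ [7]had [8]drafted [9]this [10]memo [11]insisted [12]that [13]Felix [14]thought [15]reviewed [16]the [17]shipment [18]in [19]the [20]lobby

4

The marked gap is inside the relative clause, the subject of "drafted".
Its filler is the head noun "architect" (via "who"), at word 4.
(The other dependency links word 1 to a gap after word 14.)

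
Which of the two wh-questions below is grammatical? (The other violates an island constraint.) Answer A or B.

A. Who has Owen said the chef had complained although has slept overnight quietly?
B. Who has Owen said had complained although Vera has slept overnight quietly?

B

In A, the wh-phrase is extracted from inside an adjunct island (introduced by "although"), which blocks movement.
In B, the extraction path crosses only that-complement boundaries, which are transparent.
So B is grammatical.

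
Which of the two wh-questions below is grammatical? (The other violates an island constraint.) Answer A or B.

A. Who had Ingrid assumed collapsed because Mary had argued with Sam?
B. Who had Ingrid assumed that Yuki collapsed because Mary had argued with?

A

In B, the wh-phrase is extracted from inside an adjunct island (introduced by "because"), which blocks movement.
In A, the extraction path crosses only that-complement boundaries, which are transparent.
So A is grammatical.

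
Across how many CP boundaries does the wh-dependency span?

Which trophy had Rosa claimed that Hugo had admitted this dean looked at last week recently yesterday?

"which trophy" is extracted from the PP object of "looked".
Boundaries crossed, outermost first: [that], [Ø] — 2 in total.

2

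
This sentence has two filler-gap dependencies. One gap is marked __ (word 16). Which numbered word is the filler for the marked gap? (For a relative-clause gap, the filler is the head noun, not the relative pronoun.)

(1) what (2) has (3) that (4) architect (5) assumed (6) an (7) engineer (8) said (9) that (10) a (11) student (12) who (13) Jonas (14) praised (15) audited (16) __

The marked gap is the direct object of "audited".
Its filler is the fronted wh-phrase "what", at word 1.
(The other dependency links word 11 to a gap after word 14.)

1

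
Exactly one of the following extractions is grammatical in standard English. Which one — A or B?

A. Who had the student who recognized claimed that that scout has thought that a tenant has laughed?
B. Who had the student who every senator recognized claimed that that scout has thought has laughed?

In A, the wh-phrase is extracted from inside a complex-NP island (relative clause) (introduced by "who"), which blocks movement.
In B, the extraction path crosses only that-complement boundaries, which are transparent.
So B is grammatical.

B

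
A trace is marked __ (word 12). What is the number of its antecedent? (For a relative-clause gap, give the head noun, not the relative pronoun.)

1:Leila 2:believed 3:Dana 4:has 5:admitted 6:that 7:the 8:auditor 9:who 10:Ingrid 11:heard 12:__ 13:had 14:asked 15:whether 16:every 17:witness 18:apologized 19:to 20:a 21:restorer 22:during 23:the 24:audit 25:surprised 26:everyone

8

The gap at 12 is the subject of "asked", inside a relative clause.
The relative pronoun is "who" (word 9); it is bound by the head noun immediately before it.
Its filler is the head noun "auditor", at word 8.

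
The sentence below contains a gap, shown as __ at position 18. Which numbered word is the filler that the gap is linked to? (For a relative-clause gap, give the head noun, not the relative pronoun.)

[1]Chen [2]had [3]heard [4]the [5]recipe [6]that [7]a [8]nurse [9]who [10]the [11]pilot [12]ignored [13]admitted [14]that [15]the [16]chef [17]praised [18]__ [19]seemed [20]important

5

The gap at 18 is the object of "praised", inside a relative clause.
The relative pronoun is "that" (word 6); it is bound by the head noun immediately before it.
Its filler is the head noun "recipe", at word 5.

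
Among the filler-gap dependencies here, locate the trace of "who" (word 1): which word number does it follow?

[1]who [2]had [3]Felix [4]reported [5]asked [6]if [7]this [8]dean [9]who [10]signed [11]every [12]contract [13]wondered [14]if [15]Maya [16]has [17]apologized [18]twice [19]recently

4

The displaced element is "who" (word 1).
It is linked across 1 clause boundary (Ø).
It functions as the subject of "asked", so the gap sits immediately after word 4 ("reported").
Base order: Felix had reported that who asked if this dean who signed every contract wondered if Maya has apologized twice recently.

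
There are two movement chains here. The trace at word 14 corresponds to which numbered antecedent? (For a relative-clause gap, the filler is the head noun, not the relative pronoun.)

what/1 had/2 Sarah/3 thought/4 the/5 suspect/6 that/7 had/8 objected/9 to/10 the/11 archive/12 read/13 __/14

1

The marked gap is the direct object of "read".
Its filler is the fronted wh-phrase "what", at word 1.
(The other dependency links word 6 to a gap after word 7.)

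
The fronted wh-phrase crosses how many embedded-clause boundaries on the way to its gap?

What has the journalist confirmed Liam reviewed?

"what" is extracted from the object of "reviewed".
Boundaries crossed, outermost first: [Ø] — 1 in total.

1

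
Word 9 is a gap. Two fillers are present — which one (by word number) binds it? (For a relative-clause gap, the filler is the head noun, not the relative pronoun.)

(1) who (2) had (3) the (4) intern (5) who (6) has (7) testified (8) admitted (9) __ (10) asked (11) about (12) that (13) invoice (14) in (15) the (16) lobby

The marked gap is the subject of "asked".
Its filler is the fronted wh-phrase "who", at word 1.
(The other dependency links word 4 to a gap after word 5.)

1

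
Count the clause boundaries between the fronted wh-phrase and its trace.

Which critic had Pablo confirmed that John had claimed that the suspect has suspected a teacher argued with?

"which critic" is extracted from the PP object of "argued".
Boundaries crossed, outermost first: [that], [that], [Ø] — 3 in total.

3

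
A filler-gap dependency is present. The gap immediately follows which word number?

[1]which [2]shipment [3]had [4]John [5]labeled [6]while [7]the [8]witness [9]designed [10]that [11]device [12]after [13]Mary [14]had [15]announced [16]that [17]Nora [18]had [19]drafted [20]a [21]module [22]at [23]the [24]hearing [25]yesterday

The displaced element is "which shipment" (word 2).
It functions as the direct object of "labeled", so the gap sits immediately after word 5 ("labeled").
Base order: John had labeled which shipment while the witness designed that device after Mary had announced that Nora had drafted a module at the hearing yesterday.

5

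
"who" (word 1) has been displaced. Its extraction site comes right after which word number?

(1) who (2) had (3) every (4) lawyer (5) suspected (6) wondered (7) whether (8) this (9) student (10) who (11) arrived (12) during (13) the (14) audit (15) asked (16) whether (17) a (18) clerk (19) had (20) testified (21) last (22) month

The displaced element is "who" (word 1).
It is linked across 1 clause boundary (Ø).
It functions as the subject of "wondered", so the gap sits immediately after word 5 ("suspected").
Base order: Every lawyer had suspected that who wondered whether this student who arrived during the audit asked whether a clerk had testified last month.

5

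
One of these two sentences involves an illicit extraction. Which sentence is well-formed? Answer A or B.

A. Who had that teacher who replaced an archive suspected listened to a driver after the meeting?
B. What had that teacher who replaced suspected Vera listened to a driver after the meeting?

In B, the wh-phrase is extracted from inside a complex-NP island (relative clause) (introduced by "who"), which blocks movement.
In A, the extraction path crosses only that-complement boundaries, which are transparent.
So A is grammatical.

A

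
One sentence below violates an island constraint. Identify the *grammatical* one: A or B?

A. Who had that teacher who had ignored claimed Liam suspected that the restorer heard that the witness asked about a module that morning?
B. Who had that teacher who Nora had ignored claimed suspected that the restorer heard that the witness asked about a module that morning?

B

In A, the wh-phrase is extracted from inside a complex-NP island (relative clause) (introduced by "who"), which blocks movement.
In B, the extraction path crosses only that-complement boundaries, which are transparent.
So B is grammatical.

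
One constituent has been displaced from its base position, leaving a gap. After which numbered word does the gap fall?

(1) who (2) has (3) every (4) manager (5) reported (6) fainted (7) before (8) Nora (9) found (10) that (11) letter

5

The displaced element is "who" (word 1).
It is linked across 1 clause boundary (Ø).
It functions as the subject of "fainted", so the gap sits immediately after word 5 ("reported").
Base order: Every manager has reported that who fainted before Nora found that letter.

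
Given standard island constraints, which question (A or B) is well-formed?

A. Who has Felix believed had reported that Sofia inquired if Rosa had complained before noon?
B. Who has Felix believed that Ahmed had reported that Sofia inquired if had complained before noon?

In B, the wh-phrase is extracted from inside a wh-island (introduced by "if"), which blocks movement.
In A, the extraction path crosses only that-complement boundaries, which are transparent.
So A is grammatical.

A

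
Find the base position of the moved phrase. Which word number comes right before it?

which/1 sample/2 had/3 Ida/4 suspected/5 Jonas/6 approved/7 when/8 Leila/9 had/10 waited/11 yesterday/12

7

The displaced element is "which sample" (word 2).
It is linked across 1 clause boundary (Ø).
It functions as the direct object of "approved", so the gap sits immediately after word 7 ("approved").
Base order: Ida had suspected Jonas approved which sample when Leila had waited yesterday.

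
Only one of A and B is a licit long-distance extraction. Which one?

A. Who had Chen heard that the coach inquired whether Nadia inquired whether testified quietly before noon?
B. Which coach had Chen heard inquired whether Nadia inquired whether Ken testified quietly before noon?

In A, the wh-phrase is extracted from inside a wh-island (introduced by "whether"), which blocks movement.
In B, the extraction path crosses only that-complement boundaries, which are transparent.
So B is grammatical.

B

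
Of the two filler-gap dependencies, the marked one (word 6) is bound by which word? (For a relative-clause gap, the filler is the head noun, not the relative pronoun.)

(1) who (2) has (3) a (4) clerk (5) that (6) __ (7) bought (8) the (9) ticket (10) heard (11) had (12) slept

The marked gap is inside the relative clause, the subject of "bought".
Its filler is the head noun "clerk" (via "that"), at word 4.
(The other dependency links word 1 to a gap after word 10.)

4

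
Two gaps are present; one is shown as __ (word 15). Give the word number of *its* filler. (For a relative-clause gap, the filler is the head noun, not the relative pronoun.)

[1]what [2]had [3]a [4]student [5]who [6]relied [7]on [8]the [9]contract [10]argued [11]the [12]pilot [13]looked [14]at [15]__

The marked gap is the object of the preposition "at" of "looked".
Its filler is the fronted wh-phrase "what", at word 1.
(The other dependency links word 4 to a gap after word 5.)

1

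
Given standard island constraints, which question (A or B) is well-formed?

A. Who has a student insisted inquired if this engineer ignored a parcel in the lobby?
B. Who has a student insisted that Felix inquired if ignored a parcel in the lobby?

A

In B, the wh-phrase is extracted from inside a wh-island (introduced by "if"), which blocks movement.
In A, the extraction path crosses only that-complement boundaries, which are transparent.
So A is grammatical.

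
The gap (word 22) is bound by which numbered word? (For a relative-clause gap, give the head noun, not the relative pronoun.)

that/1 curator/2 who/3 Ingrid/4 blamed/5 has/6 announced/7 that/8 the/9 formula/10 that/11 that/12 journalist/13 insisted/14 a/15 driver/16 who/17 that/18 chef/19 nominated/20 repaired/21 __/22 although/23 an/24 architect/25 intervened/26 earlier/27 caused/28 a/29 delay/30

The gap at 22 is the object of "repaired", inside a relative clause.
The relative pronoun is "that" (word 11); it is bound by the head noun immediately before it.
Its filler is the head noun "formula", at word 10.

10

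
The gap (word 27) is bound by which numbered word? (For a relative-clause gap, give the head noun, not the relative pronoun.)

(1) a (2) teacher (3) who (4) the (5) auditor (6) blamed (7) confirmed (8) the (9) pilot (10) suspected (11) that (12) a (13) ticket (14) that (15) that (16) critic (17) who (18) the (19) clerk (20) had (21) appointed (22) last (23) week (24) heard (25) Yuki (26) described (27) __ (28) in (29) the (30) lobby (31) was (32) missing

The gap at 27 is the object of "described", inside a relative clause.
The relative pronoun is "that" (word 14); it is bound by the head noun immediately before it.
Its filler is the head noun "ticket", at word 13.

13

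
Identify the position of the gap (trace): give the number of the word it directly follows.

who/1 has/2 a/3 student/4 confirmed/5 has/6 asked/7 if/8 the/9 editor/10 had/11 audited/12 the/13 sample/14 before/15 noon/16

5

The displaced element is "who" (word 1).
It is linked across 1 clause boundary (Ø).
It functions as the subject of "asked", so the gap sits immediately after word 5 ("confirmed").
Base order: A student has confirmed that who has asked if the editor had audited the sample before noon.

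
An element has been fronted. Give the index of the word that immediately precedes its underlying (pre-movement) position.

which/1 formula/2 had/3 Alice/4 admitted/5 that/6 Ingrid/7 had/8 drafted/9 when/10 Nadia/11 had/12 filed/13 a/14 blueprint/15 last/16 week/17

9

The displaced element is "which formula" (word 2).
It is linked across 1 clause boundary (that).
It functions as the direct object of "drafted", so the gap sits immediately after word 9 ("drafted").
Base order: Alice had admitted that Ingrid had drafted which formula when Nadia had filed a blueprint last week.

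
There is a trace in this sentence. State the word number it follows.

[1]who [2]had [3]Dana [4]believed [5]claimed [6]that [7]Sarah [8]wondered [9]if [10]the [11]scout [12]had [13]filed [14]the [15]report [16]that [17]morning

The displaced element is "who" (word 1).
It is linked across 1 clause boundary (Ø).
It functions as the subject of "claimed", so the gap sits immediately after word 4 ("believed").
Base order: Dana had believed that who claimed that Sarah wondered if the scout had filed the report that morning.

4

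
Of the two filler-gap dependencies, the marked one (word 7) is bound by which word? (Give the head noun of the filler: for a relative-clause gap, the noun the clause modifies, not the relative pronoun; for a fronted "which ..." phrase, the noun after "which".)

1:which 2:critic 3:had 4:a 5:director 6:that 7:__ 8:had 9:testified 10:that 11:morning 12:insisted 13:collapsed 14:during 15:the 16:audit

5

The marked gap is inside the relative clause, the subject of "testified".
Its filler is the head noun "director" (via "that"), at word 5.
(The other dependency links word 2 to a gap after word 12.)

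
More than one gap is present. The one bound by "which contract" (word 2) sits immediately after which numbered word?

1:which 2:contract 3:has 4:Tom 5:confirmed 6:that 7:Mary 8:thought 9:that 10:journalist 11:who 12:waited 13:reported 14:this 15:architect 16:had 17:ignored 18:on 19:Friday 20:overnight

17

The displaced element is "which contract" (word 2).
It is linked across 3 clause boundaries (that → Ø → Ø).
It functions as the direct object of "ignored", so the gap sits immediately after word 17 ("ignored").
Base order: Tom has confirmed that Mary thought that journalist who waited reported this architect had ignored which contract on Friday overnight.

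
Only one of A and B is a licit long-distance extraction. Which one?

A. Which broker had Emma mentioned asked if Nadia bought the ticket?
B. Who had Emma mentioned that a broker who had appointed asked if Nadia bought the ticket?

In B, the wh-phrase is extracted from inside a complex-NP island (relative clause) (introduced by "who"), which blocks movement.
In A, the extraction path crosses only that-complement boundaries, which are transparent.
So A is grammatical.

A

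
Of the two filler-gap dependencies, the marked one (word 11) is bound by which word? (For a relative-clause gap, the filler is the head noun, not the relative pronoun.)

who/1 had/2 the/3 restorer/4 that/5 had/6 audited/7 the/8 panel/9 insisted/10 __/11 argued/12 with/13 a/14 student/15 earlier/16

The marked gap is the subject of "argued".
Its filler is the fronted wh-phrase "who", at word 1.
(The other dependency links word 4 to a gap after word 5.)

1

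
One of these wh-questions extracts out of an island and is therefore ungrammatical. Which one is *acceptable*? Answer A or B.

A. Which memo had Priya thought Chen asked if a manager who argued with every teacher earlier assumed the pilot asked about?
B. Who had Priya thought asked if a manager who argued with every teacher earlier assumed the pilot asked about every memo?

B

In A, the wh-phrase is extracted from inside a wh-island (introduced by "if"), which blocks movement.
In B, the extraction path crosses only that-complement boundaries, which are transparent.
So B is grammatical.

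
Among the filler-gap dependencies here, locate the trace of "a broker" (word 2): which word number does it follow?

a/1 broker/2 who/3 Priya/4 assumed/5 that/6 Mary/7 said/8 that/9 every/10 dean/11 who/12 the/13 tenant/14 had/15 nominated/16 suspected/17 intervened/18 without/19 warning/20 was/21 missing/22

The displaced element is "a broker" (word 2).
It is linked across 3 clause boundaries (that → that → Ø).
It functions as the subject of "intervened", so the gap sits immediately after word 17 ("suspected").
Base order: Priya assumed that Mary said that every dean who the tenant had nominated suspected that a broker intervened without warning.

17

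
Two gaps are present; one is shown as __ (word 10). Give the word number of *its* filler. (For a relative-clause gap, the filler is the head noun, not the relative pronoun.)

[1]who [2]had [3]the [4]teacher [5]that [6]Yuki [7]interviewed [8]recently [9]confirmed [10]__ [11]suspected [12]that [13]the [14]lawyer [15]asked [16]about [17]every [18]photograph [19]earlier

The marked gap is the subject of "suspected".
Its filler is the fronted wh-phrase "who", at word 1.
(The other dependency links word 4 to a gap after word 7.)

1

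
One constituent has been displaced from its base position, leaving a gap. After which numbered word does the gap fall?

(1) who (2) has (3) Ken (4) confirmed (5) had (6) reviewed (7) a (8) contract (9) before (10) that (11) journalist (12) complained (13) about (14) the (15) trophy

4

The displaced element is "who" (word 1).
It is linked across 1 clause boundary (Ø).
It functions as the subject of "reviewed", so the gap sits immediately after word 4 ("confirmed").
Base order: Ken has confirmed who had reviewed a contract before that journalist complained about the trophy.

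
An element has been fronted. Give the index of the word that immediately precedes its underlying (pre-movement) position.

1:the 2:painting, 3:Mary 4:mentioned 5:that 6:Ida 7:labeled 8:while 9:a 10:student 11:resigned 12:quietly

The displaced element is "the painting" (word 2).
It is linked across 1 clause boundary (that).
It functions as the direct object of "labeled", so the gap sits immediately after word 7 ("labeled").
Base order: Mary mentioned that Ida labeled the painting while a student resigned quietly.

7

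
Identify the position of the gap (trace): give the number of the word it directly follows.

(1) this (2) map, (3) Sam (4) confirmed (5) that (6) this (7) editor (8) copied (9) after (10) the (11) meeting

8

The displaced element is "this map" (word 2).
It is linked across 1 clause boundary (that).
It functions as the direct object of "copied", so the gap sits immediately after word 8 ("copied").
Base order: Sam confirmed that this editor copied this map after the meeting.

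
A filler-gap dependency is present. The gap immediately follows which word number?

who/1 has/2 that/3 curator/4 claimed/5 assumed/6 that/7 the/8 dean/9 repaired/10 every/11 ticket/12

5

The displaced element is "who" (word 1).
It is linked across 1 clause boundary (Ø).
It functions as the subject of "assumed", so the gap sits immediately after word 5 ("claimed").
Base order: That curator has claimed who assumed that the dean repaired every ticket.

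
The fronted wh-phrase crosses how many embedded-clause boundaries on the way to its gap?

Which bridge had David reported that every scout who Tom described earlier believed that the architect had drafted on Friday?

2

"which bridge" is extracted from the object of "drafted".
Boundaries crossed, outermost first: [that], [that] — 2 in total.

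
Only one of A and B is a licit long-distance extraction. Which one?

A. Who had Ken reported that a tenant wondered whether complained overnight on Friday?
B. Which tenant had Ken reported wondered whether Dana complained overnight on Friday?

B

In A, the wh-phrase is extracted from inside a wh-island (introduced by "whether"), which blocks movement.
In B, the extraction path crosses only that-complement boundaries, which are transparent.
So B is grammatical.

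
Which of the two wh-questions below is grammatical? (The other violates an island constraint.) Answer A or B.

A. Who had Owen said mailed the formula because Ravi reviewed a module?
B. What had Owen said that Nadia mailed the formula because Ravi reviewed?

A

In B, the wh-phrase is extracted from inside an adjunct island (introduced by "because"), which blocks movement.
In A, the extraction path crosses only that-complement boundaries, which are transparent.
So A is grammatical.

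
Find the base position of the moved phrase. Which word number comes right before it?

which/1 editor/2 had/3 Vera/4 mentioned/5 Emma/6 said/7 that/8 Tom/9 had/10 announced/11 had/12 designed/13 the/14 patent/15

The displaced element is "which editor" (word 2).
It is linked across 3 clause boundaries (Ø → that → Ø).
It functions as the subject of "designed", so the gap sits immediately after word 11 ("announced").
Base order: Vera had mentioned Emma said that Tom had announced which editor had designed the patent.

11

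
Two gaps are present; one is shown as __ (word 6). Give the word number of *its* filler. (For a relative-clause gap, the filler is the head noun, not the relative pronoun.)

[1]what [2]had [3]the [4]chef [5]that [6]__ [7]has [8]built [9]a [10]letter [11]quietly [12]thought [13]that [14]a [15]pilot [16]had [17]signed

The marked gap is inside the relative clause, the subject of "built".
Its filler is the head noun "chef" (via "that"), at word 4.
(The other dependency links word 1 to a gap after word 17.)

4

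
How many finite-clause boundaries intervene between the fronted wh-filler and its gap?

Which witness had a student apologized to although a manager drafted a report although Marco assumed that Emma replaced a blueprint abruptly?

"which witness" originates inside the matrix clause — no clause boundary is crossed.

0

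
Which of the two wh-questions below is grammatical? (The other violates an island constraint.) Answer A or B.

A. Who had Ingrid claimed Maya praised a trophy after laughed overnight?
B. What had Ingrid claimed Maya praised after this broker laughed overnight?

B

In A, the wh-phrase is extracted from inside an adjunct island (introduced by "after"), which blocks movement.
In B, the extraction path crosses only that-complement boundaries, which are transparent.
So B is grammatical.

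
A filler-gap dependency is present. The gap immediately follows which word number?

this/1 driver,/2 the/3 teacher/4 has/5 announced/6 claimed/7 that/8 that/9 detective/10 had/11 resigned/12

6

The displaced element is "this driver" (word 2).
It is linked across 1 clause boundary (Ø).
It functions as the subject of "claimed", so the gap sits immediately after word 6 ("announced").
Base order: The teacher has announced this driver claimed that that detective had resigned.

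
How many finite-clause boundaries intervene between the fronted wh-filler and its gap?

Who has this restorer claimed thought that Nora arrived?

1

"who" is extracted from the subject of "thought".
Boundaries crossed, outermost first: [Ø] — 1 in total.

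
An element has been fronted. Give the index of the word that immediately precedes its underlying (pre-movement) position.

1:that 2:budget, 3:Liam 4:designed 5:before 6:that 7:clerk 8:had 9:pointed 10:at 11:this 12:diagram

4

The displaced element is "that budget" (word 2).
It functions as the direct object of "designed", so the gap sits immediately after word 4 ("designed").
Base order: Liam designed that budget before that clerk had pointed at this diagram.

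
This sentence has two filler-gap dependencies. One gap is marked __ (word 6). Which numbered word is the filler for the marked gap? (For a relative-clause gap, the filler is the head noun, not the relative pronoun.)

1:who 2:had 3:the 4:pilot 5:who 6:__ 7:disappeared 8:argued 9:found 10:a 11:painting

4

The marked gap is inside the relative clause, the subject of "disappeared".
Its filler is the head noun "pilot" (via "who"), at word 4.
(The other dependency links word 1 to a gap after word 8.)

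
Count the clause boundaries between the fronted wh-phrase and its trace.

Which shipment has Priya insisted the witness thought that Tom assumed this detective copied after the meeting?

"which shipment" is extracted from the object of "copied".
Boundaries crossed, outermost first: [Ø], [that], [Ø] — 3 in total.

3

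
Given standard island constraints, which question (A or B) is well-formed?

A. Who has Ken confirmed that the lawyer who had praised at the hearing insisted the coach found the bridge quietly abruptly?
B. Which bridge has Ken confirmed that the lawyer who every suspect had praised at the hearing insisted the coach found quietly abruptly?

In A, the wh-phrase is extracted from inside a complex-NP island (relative clause) (introduced by "who"), which blocks movement.
In B, the extraction path crosses only that-complement boundaries, which are transparent.
So B is grammatical.

B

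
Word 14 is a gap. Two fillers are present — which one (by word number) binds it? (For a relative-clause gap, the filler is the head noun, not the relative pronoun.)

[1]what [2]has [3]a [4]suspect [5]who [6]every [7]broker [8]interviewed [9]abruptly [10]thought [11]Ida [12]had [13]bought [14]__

1

The marked gap is the direct object of "bought".
Its filler is the fronted wh-phrase "what", at word 1.
(The other dependency links word 4 to a gap after word 8.)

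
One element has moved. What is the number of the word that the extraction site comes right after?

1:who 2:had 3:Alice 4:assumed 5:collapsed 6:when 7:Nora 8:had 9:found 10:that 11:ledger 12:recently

4

The displaced element is "who" (word 1).
It is linked across 1 clause boundary (Ø).
It functions as the subject of "collapsed", so the gap sits immediately after word 4 ("assumed").
Base order: Alice had assumed that who collapsed when Nora had found that ledger recently.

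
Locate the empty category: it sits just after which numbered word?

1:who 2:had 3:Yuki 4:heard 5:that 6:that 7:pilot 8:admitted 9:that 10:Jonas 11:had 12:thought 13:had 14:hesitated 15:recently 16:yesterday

The displaced element is "who" (word 1).
It is linked across 3 clause boundaries (that → that → Ø).
It functions as the subject of "hesitated", so the gap sits immediately after word 12 ("thought").
Base order: Yuki had heard that that pilot admitted that Jonas had thought that who had hesitated recently yesterday.

12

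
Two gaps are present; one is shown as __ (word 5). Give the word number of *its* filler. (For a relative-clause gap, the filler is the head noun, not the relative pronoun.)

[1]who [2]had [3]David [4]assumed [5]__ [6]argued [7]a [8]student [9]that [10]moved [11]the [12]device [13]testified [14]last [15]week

The marked gap is the subject of "argued".
Its filler is the fronted wh-phrase "who", at word 1.
(The other dependency links word 8 to a gap after word 9.)

1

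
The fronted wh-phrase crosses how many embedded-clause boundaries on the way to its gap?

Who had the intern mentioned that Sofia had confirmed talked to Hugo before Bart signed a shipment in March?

"who" is extracted from the subject of "talked".
Boundaries crossed, outermost first: [that], [Ø] — 2 in total.

2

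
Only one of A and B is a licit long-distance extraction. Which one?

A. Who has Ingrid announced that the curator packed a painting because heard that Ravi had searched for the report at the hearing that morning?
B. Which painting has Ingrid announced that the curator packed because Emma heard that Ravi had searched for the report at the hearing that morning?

In A, the wh-phrase is extracted from inside an adjunct island (introduced by "because"), which blocks movement.
In B, the extraction path crosses only that-complement boundaries, which are transparent.
So B is grammatical.

B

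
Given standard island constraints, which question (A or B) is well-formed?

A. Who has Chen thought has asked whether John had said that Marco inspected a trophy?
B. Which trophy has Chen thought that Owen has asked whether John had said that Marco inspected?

A

In B, the wh-phrase is extracted from inside a wh-island (introduced by "whether"), which blocks movement.
In A, the extraction path crosses only that-complement boundaries, which are transparent.
So A is grammatical.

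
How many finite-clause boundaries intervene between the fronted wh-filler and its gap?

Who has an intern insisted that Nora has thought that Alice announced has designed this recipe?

"who" is extracted from the subject of "designed".
Boundaries crossed, outermost first: [that], [that], [Ø] — 3 in total.

3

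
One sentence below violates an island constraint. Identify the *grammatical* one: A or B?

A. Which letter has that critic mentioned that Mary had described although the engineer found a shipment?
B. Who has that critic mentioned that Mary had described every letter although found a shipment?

In B, the wh-phrase is extracted from inside an adjunct island (introduced by "although"), which blocks movement.
In A, the extraction path crosses only that-complement boundaries, which are transparent.
So A is grammatical.

A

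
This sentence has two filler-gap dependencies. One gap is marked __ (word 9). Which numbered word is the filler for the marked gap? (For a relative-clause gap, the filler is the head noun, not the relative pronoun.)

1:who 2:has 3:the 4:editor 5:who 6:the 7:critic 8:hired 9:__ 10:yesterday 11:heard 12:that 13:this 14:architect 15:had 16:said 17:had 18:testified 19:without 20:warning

The marked gap is inside the relative clause, the direct object of "hired".
Its filler is the head noun "editor" (via "who"), at word 4.
(The other dependency links word 1 to a gap after word 16.)

4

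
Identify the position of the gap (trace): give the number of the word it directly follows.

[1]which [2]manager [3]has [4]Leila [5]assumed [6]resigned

5

The displaced element is "which manager" (word 2).
It is linked across 1 clause boundary (Ø).
It functions as the subject of "resigned", so the gap sits immediately after word 5 ("assumed").
Base order: Leila has assumed that which manager resigned.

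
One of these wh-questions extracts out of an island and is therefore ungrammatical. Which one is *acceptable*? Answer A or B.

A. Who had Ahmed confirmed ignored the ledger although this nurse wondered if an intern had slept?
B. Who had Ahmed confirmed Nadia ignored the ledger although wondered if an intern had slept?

In B, the wh-phrase is extracted from inside an adjunct island (introduced by "although"), which blocks movement.
In A, the extraction path crosses only that-complement boundaries, which are transparent.
So A is grammatical.

A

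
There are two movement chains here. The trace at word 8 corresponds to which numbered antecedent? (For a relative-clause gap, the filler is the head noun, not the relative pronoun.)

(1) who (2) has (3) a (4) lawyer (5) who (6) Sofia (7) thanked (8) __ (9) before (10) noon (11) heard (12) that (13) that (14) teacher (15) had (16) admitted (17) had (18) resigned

4

The marked gap is inside the relative clause, the direct object of "thanked".
Its filler is the head noun "lawyer" (via "who"), at word 4.
(The other dependency links word 1 to a gap after word 16.)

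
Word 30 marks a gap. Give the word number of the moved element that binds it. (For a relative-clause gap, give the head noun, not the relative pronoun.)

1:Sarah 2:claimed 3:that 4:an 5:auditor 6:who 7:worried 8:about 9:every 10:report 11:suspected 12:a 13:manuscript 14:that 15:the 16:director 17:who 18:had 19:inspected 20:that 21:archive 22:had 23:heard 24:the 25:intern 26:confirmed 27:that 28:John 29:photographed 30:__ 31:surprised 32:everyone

The gap at 30 is the object of "photographed", inside a relative clause.
The relative pronoun is "that" (word 14); it is bound by the head noun immediately before it.
Its filler is the head noun "manuscript", at word 13.

13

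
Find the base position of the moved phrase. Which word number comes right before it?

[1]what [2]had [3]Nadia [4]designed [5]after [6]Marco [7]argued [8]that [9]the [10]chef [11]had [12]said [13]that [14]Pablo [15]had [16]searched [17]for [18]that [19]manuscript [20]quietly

4

The displaced element is "what" (word 1).
It functions as the direct object of "designed", so the gap sits immediately after word 4 ("designed").
Base order: Nadia had designed what after Marco argued that the chef had said that Pablo had searched for that manuscript quietly.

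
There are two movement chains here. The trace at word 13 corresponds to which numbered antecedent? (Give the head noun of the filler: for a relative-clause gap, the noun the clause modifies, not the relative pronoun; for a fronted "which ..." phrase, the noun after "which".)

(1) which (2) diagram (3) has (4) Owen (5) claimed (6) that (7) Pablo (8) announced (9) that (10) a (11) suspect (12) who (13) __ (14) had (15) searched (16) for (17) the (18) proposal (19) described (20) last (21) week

The marked gap is inside the relative clause, the subject of "searched".
Its filler is the head noun "suspect" (via "who"), at word 11.
(The other dependency links word 2 to a gap after word 19.)

11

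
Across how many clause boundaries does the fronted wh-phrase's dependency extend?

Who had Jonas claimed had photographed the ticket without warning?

1

"who" is extracted from the subject of "photographed".
Boundaries crossed, outermost first: [Ø] — 1 in total.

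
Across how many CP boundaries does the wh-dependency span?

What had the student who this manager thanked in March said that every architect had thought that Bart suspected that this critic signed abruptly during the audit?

3

"what" is extracted from the object of "signed".
Boundaries crossed, outermost first: [that], [that], [that] — 3 in total.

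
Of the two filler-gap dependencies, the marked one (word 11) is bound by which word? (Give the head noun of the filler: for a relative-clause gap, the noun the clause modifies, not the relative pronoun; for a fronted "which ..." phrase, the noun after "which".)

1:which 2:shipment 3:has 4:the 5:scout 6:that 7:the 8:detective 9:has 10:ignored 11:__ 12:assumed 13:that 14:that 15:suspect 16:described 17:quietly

The marked gap is inside the relative clause, the direct object of "ignored".
Its filler is the head noun "scout" (via "that"), at word 5.
(The other dependency links word 2 to a gap after word 16.)

5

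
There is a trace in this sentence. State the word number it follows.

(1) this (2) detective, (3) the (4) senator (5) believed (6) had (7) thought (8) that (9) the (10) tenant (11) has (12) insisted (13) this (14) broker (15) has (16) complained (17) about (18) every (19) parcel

5

The displaced element is "this detective" (word 2).
It is linked across 1 clause boundary (Ø).
It functions as the subject of "thought", so the gap sits immediately after word 5 ("believed").
Base order: The senator believed that this detective had thought that the tenant has insisted this broker has complained about every parcel.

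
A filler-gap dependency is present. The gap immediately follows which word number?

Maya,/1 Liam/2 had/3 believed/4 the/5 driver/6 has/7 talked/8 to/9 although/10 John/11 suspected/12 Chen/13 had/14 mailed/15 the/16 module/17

The displaced element is "Maya" (word 1).
It is linked across 1 clause boundary (Ø).
It functions as the object of the preposition "to" of "talked", so the gap sits immediately after word 9 ("to").
Base order: Liam had believed the driver has talked to Maya although John suspected Chen had mailed the module.

9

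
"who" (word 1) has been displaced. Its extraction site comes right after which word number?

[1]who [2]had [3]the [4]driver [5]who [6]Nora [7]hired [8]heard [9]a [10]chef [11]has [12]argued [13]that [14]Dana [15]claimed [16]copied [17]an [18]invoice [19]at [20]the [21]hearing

The displaced element is "who" (word 1).
It is linked across 3 clause boundaries (Ø → that → Ø).
It functions as the subject of "copied", so the gap sits immediately after word 15 ("claimed").
Base order: The driver who Nora hired had heard a chef has argued that Dana claimed that who copied an invoice at the hearing.

15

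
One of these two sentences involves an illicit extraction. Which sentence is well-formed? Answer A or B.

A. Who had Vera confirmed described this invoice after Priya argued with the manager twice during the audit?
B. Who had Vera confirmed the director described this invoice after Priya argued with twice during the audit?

A

In B, the wh-phrase is extracted from inside an adjunct island (introduced by "after"), which blocks movement.
In A, the extraction path crosses only that-complement boundaries, which are transparent.
So A is grammatical.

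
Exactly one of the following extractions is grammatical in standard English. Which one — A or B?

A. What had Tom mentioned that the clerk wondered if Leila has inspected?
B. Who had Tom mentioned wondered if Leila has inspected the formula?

In A, the wh-phrase is extracted from inside a wh-island (introduced by "if"), which blocks movement.
In B, the extraction path crosses only that-complement boundaries, which are transparent.
So B is grammatical.

B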